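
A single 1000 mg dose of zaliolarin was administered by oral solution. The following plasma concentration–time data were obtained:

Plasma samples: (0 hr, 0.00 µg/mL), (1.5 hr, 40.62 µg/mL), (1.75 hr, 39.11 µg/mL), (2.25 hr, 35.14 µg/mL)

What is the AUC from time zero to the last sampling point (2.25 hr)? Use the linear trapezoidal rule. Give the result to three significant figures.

Trapezoidal AUC_0→2.25:
  [0→1.5]: (0.00+40.62)/2 × 1.5 = 30.465
  [1.5→1.75]: (40.62+39.11)/2 × 0.25 = 9.96625
  [1.75→2.25]: (39.11+35.14)/2 × 0.5 = 18.5625
  Sum = 58.99375 µg/mL·hr

AUC = 59.0 µg/mL·hr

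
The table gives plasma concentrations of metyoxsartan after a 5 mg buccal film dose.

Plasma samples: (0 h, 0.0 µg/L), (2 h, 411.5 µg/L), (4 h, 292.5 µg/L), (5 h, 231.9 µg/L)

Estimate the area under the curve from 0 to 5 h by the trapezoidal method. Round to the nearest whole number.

Trapezoidal AUC_0→5:
  [0→2]: (0.0+411.5)/2 × 2 = 411.5
  [2→4]: (411.5+292.5)/2 × 2 = 704.0
  [4→5]: (292.5+231.9)/2 × 1 = 262.2
  Sum = 1377.7 µg/L·h

AUC = 1378 µg/L·h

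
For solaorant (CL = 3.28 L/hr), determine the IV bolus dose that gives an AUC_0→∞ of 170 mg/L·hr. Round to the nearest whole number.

Dose_iv = CL × AUC_0→∞
     = 3.28 × 170 = 557.6 mg

Dose = 558 mg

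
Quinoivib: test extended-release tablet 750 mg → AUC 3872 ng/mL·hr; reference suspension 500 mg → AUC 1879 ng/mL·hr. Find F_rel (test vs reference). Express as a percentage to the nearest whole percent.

F_rel = 137%

F_rel = (AUC_test/D_test) / (AUC_ref/D_ref)
      = (3872/750) / (1879/500)
      = 5.16267 / 3.758 = 1.3738 = 137.38%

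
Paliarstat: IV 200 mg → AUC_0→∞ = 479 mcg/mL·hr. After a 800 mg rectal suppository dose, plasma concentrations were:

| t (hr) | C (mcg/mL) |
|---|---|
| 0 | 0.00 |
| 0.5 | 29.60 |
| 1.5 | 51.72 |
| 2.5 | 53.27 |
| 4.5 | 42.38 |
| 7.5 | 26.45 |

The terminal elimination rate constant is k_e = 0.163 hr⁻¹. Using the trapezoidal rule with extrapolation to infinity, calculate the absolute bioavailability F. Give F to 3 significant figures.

Trapezoidal AUC_0→7.5 (rectal suppository):
  [0→0.5]: (0.00+29.60)/2 × 0.5 = 7.4
  [0.5→1.5]: (29.60+51.72)/2 × 1 = 40.66
  [1.5→2.5]: (51.72+53.27)/2 × 1 = 52.495
  [2.5→4.5]: (53.27+42.38)/2 × 2 = 95.65
  [4.5→7.5]: (42.38+26.45)/2 × 3 = 103.245
  Sum = 299.45 mcg/mL·hr
Tail: C_last/k_e = 26.45/0.163 = 162.270
AUC_0→∞ (rectal suppository) = 299.45 + 162.270 = 461.72 mcg/mL·hr
F = (AUC_ev/D_ev)/(AUC_iv/D_iv) = (461.72/800)/(479/200) = 0.57715/2.395 = 0.2410

F = 0.241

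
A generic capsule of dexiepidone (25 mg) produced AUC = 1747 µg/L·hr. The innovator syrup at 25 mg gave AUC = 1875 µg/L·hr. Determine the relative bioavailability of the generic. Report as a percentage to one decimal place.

F_rel = (AUC_test/D_test) / (AUC_ref/D_ref)
      = (1747/25) / (1875/25)
      = 69.88 / 75 = 0.9317 = 93.17%

F_rel = 93.2%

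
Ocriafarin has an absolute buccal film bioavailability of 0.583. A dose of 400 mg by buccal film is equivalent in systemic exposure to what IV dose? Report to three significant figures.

Systemic exposure from an extravascular dose = F × D_ev, so the equivalent IV dose is F × D_ev.
D_iv = F × D_ev = 0.583 × 400 = 233.2 mg

D_iv = 233 mg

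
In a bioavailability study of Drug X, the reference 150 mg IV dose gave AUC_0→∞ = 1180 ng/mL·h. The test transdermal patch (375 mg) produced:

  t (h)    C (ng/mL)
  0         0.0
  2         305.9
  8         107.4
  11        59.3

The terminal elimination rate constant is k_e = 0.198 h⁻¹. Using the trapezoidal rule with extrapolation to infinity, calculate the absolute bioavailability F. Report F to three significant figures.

Trapezoidal AUC_0→11 (transdermal patch):
  [0→2]: (0.0+305.9)/2 × 2 = 305.9
  [2→8]: (305.9+107.4)/2 × 6 = 1239.9
  [8→11]: (107.4+59.3)/2 × 3 = 250.05
  Sum = 1795.85 ng/mL·h
Tail: C_last/k_e = 59.3/0.198 = 299.495
AUC_0→∞ (transdermal patch) = 1795.85 + 299.495 = 2095.345 ng/mL·h
F = (AUC_ev/D_ev)/(AUC_iv/D_iv) = (2095.345/375)/(1180/150) = 5.58759/7.86667 = 0.7103

F = 0.710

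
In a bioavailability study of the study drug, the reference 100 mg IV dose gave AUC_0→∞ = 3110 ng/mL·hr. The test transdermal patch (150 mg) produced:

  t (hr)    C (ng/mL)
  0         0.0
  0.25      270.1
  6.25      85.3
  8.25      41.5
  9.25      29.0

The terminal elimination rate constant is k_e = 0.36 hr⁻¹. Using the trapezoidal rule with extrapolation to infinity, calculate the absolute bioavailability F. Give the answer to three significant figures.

F = 0.288

Trapezoidal AUC_0→9.25 (transdermal patch):
  [0→0.25]: (0.0+270.1)/2 × 0.25 = 33.7625
  [0.25→6.25]: (270.1+85.3)/2 × 6 = 1066.2
  [6.25→8.25]: (85.3+41.5)/2 × 2 = 126.8
  [8.25→9.25]: (41.5+29.0)/2 × 1 = 35.25
  Sum = 1262.0125 ng/mL·hr
Tail: C_last/k_e = 29.0/0.36 = 80.556
AUC_0→∞ (transdermal patch) = 1262.0125 + 80.556 = 1342.5685 ng/mL·hr
F = (AUC_ev/D_ev)/(AUC_iv/D_iv) = (1342.5685/150)/(3110/100) = 8.95046/31.1 = 0.2878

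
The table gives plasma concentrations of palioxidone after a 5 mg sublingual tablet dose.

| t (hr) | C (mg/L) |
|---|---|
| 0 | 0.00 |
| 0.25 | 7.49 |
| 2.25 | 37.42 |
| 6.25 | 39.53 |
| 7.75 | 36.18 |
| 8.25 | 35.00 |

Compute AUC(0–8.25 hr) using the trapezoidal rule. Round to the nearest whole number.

Trapezoidal AUC_0→8.25:
  [0→0.25]: (0.00+7.49)/2 × 0.25 = 0.93625
  [0.25→2.25]: (7.49+37.42)/2 × 2 = 44.91
  [2.25→6.25]: (37.42+39.53)/2 × 4 = 153.9
  [6.25→7.75]: (39.53+36.18)/2 × 1.5 = 56.7825
  [7.75→8.25]: (36.18+35.00)/2 × 0.5 = 17.795
  Sum = 274.32375 mg/L·hr

AUC = 274 mg/L·hr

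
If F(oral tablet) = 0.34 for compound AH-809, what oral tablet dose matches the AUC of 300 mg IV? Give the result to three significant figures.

For equal systemic exposure: F × D_ev = D_iv
D_ev = D_iv / F = 300 / 0.34 = 882.353 mg

D_oral = 882 mg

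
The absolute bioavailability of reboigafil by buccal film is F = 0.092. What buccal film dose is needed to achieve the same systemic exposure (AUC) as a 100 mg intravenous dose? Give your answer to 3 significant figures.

D_buccal = 1090 mg

For equal systemic exposure: F × D_ev = D_iv
D_ev = D_iv / F = 100 / 0.092 = 1086.96 mg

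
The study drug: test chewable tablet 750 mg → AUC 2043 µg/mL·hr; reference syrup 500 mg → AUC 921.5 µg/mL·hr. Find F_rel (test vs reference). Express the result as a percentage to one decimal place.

F_rel = (AUC_test/D_test) / (AUC_ref/D_ref)
      = (2043/750) / (921.5/500)
      = 2.724 / 1.843 = 1.4780 = 147.80%

F_rel = 147.8%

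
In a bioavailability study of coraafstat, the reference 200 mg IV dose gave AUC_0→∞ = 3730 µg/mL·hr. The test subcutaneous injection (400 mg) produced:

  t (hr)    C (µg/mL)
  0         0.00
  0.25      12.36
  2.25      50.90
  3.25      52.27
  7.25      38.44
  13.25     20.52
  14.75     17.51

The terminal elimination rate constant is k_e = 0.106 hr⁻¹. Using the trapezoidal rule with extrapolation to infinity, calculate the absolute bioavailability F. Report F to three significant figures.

F = 0.0896

Trapezoidal AUC_0→14.75 (subcutaneous injection):
  [0→0.25]: (0.00+12.36)/2 × 0.25 = 1.545
  [0.25→2.25]: (12.36+50.90)/2 × 2 = 63.26
  [2.25→3.25]: (50.90+52.27)/2 × 1 = 51.585
  [3.25→7.25]: (52.27+38.44)/2 × 4 = 181.42
  [7.25→13.25]: (38.44+20.52)/2 × 6 = 176.88
  [13.25→14.75]: (20.52+17.51)/2 × 1.5 = 28.5225
  Sum = 503.2125 µg/mL·hr
Tail: C_last/k_e = 17.51/0.106 = 165.189
AUC_0→∞ (subcutaneous injection) = 503.2125 + 165.189 = 668.4015 µg/mL·hr
F = (AUC_ev/D_ev)/(AUC_iv/D_iv) = (668.4015/400)/(3730/200) = 1.671/18.65 = 0.0896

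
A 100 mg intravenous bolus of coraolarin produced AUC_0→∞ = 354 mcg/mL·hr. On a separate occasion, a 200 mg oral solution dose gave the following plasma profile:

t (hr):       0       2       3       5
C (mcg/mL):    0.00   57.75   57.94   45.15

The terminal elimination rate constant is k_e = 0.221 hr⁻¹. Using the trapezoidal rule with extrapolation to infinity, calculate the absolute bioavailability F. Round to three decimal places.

Trapezoidal AUC_0→5 (oral solution):
  [0→2]: (0.00+57.75)/2 × 2 = 57.75
  [2→3]: (57.75+57.94)/2 × 1 = 57.845
  [3→5]: (57.94+45.15)/2 × 2 = 103.09
  Sum = 218.685 mcg/mL·hr
Tail: C_last/k_e = 45.15/0.221 = 204.299
AUC_0→∞ (oral solution) = 218.685 + 204.299 = 422.984 mcg/mL·hr
F = (AUC_ev/D_ev)/(AUC_iv/D_iv) = (422.984/200)/(354/100) = 2.11492/3.54 = 0.5974

F = 0.597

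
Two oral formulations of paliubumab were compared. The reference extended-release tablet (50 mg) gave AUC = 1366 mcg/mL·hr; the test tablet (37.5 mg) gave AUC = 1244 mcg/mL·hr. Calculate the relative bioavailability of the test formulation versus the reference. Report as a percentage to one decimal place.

F_rel = (AUC_test/D_test) / (AUC_ref/D_ref)
      = (1244/37.5) / (1366/50)
      = 33.1733 / 27.32 = 1.2142 = 121.42%

F_rel = 121.4%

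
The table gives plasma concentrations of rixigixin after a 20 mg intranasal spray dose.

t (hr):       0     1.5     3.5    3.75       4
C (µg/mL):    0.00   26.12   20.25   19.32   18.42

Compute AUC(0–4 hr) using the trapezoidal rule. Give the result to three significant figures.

Trapezoidal AUC_0→4:
  [0→1.5]: (0.00+26.12)/2 × 1.5 = 19.59
  [1.5→3.5]: (26.12+20.25)/2 × 2 = 46.37
  [3.5→3.75]: (20.25+19.32)/2 × 0.25 = 4.94625
  [3.75→4]: (19.32+18.42)/2 × 0.25 = 4.7175
  Sum = 75.62375 µg/mL·hr

AUC = 75.6 µg/mL·hr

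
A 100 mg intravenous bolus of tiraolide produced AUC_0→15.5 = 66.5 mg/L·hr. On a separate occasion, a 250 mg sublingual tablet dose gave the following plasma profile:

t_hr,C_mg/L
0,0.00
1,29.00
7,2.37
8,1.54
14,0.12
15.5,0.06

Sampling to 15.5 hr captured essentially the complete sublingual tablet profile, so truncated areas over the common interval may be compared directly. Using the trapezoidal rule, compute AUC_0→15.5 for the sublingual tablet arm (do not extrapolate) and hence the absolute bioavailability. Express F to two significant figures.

F = 0.70

Trapezoidal AUC_0→15.5 (sublingual tablet):
  [0→1]: (0.00+29.00)/2 × 1 = 14.5
  [1→7]: (29.00+2.37)/2 × 6 = 94.11
  [7→8]: (2.37+1.54)/2 × 1 = 1.955
  [8→14]: (1.54+0.12)/2 × 6 = 4.98
  [14→15.5]: (0.12+0.06)/2 × 1.5 = 0.135
  Sum = 115.68 mg/L·hr
F = (AUC_ev/D_ev)/(AUC_iv/D_iv) = (115.68/250)/(66.5/100) = 0.46272/0.665 = 0.6958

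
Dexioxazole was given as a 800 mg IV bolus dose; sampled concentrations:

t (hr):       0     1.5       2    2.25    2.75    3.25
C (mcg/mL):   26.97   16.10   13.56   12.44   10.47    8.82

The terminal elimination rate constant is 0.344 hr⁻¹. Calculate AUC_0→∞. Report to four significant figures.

AUC = 79.16 mcg/mL·hr

Trapezoidal AUC_0→3.25:
  [0→1.5]: (26.97+16.10)/2 × 1.5 = 32.3025
  [1.5→2]: (16.10+13.56)/2 × 0.5 = 7.415
  [2→2.25]: (13.56+12.44)/2 × 0.25 = 3.25
  [2.25→2.75]: (12.44+10.47)/2 × 0.5 = 5.7275
  [2.75→3.25]: (10.47+8.82)/2 × 0.5 = 4.8225
  Sum = 53.5175 mcg/mL·hr
Extrapolated tail: C_last / k_e = 8.82 / 0.344 = 25.640
AUC_0→∞ = 53.5175 + 25.640 = 79.1575 mcg/mL·hr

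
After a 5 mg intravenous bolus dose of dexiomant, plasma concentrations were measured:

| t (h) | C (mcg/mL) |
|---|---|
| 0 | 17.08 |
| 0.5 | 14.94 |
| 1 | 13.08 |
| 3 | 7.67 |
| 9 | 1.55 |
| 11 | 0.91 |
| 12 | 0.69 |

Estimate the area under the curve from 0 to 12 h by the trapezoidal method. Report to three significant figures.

Trapezoidal AUC_0→12:
  [0→0.5]: (17.08+14.94)/2 × 0.5 = 8.005
  [0.5→1]: (14.94+13.08)/2 × 0.5 = 7.005
  [1→3]: (13.08+7.67)/2 × 2 = 20.75
  [3→9]: (7.67+1.55)/2 × 6 = 27.66
  [9→11]: (1.55+0.91)/2 × 2 = 2.46
  [11→12]: (0.91+0.69)/2 × 1 = 0.8
  Sum = 66.68 mcg/mL·h

AUC = 66.7 mcg/mL·h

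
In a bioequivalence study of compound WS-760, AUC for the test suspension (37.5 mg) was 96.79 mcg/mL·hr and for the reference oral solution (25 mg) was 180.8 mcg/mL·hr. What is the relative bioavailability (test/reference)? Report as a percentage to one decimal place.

F_rel = 35.7%

F_rel = (AUC_test/D_test) / (AUC_ref/D_ref)
      = (96.79/37.5) / (180.8/25)
      = 2.58107 / 7.232 = 0.3569 = 35.69%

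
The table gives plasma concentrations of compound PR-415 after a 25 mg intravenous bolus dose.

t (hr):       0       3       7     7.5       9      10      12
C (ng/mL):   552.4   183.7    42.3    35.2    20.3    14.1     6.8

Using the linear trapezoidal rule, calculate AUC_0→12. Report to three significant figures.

AUC = 1660 ng/mL·hr

Trapezoidal AUC_0→12:
  [0→3]: (552.4+183.7)/2 × 3 = 1104.15
  [3→7]: (183.7+42.3)/2 × 4 = 452.0
  [7→7.5]: (42.3+35.2)/2 × 0.5 = 19.375
  [7.5→9]: (35.2+20.3)/2 × 1.5 = 41.625
  [9→10]: (20.3+14.1)/2 × 1 = 17.2
  [10→12]: (14.1+6.8)/2 × 2 = 20.9
  Sum = 1655.25 ng/mL·hr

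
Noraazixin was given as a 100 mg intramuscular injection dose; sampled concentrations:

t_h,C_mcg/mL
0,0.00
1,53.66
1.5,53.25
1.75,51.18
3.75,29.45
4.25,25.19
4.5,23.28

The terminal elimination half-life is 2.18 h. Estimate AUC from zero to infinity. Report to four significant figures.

Trapezoidal AUC_0→4.5:
  [0→1]: (0.00+53.66)/2 × 1 = 26.83
  [1→1.5]: (53.66+53.25)/2 × 0.5 = 26.7275
  [1.5→1.75]: (53.25+51.18)/2 × 0.25 = 13.05375
  [1.75→3.75]: (51.18+29.45)/2 × 2 = 80.63
  [3.75→4.25]: (29.45+25.19)/2 × 0.5 = 13.66
  [4.25→4.5]: (25.19+23.28)/2 × 0.25 = 6.05875
  Sum = 166.96 mcg/mL·h
k_e = ln2 / t½ = 0.693147 / 2.18 = 0.3180 h^-1
Extrapolated tail: C_last / k_e = 23.28 / 0.318 = 73.208
AUC_0→∞ = 166.96 + 73.208 = 240.168 mcg/mL·h

AUC = 240.2 mcg/mL·h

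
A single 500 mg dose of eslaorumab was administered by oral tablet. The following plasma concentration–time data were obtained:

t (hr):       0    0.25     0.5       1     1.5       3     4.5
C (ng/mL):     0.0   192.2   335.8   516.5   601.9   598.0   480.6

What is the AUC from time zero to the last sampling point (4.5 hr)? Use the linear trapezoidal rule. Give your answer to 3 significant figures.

Trapezoidal AUC_0→4.5:
  [0→0.25]: (0.0+192.2)/2 × 0.25 = 24.025
  [0.25→0.5]: (192.2+335.8)/2 × 0.25 = 66.0
  [0.5→1]: (335.8+516.5)/2 × 0.5 = 213.075
  [1→1.5]: (516.5+601.9)/2 × 0.5 = 279.6
  [1.5→3]: (601.9+598.0)/2 × 1.5 = 899.925
  [3→4.5]: (598.0+480.6)/2 × 1.5 = 808.95
  Sum = 2291.575 ng/mL·hr

AUC = 2290 ng/mL·hr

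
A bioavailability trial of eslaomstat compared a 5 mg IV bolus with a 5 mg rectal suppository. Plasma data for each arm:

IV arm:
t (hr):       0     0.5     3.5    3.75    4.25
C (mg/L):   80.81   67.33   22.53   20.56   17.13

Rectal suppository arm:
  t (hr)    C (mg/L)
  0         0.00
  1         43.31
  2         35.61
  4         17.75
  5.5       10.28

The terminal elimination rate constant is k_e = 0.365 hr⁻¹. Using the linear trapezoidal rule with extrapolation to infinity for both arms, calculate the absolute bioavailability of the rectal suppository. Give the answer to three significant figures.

F = 0.701

Trapezoidal AUC_0→4.25 (IV):
  [0→0.5]: (80.81+67.33)/2 × 0.5 = 37.035
  [0.5→3.5]: (67.33+22.53)/2 × 3 = 134.79
  [3.5→3.75]: (22.53+20.56)/2 × 0.25 = 5.38625
  [3.75→4.25]: (20.56+17.13)/2 × 0.5 = 9.4225
  Sum = 186.63375 mg/L·hr
IV tail: 17.13/0.365 = 46.932; AUC_iv,0→∞ = 186.63375 + 46.932 = 233.56575 mg/L·hr
Trapezoidal AUC_0→5.5 (rectal suppository):
  [0→1]: (0.00+43.31)/2 × 1 = 21.655
  [1→2]: (43.31+35.61)/2 × 1 = 39.46
  [2→4]: (35.61+17.75)/2 × 2 = 53.36
  [4→5.5]: (17.75+10.28)/2 × 1.5 = 21.0225
  Sum = 135.4975 mg/L·hr
rectal suppository tail: 10.28/0.365 = 28.164; AUC_ev,0→∞ = 135.4975 + 28.164 = 163.6615 mg/L·hr
F = (AUC_ev/D_ev)/(AUC_iv/D_iv) = (163.6615/5)/(233.56575/5) = 32.7323/46.71315 = 0.7007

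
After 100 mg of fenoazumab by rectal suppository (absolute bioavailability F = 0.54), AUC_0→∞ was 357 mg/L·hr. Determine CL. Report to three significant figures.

CL = 0.151 L/hr

CL = F × Dose / AUC_0→∞
   = 0.54 × 100 / 357 = 0.151261 L/hr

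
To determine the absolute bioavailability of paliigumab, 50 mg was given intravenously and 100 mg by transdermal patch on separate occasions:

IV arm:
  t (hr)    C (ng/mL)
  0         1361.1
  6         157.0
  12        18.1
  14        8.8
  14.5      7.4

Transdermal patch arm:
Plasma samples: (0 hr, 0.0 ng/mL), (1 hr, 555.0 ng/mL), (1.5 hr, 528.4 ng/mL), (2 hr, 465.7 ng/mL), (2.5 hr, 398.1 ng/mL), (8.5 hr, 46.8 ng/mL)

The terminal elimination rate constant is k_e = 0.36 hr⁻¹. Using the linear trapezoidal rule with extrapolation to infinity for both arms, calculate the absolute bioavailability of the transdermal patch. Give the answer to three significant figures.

F = 0.241

Trapezoidal AUC_0→14.5 (IV):
  [0→6]: (1361.1+157.0)/2 × 6 = 4554.3
  [6→12]: (157.0+18.1)/2 × 6 = 525.3
  [12→14]: (18.1+8.8)/2 × 2 = 26.9
  [14→14.5]: (8.8+7.4)/2 × 0.5 = 4.05
  Sum = 5110.55 ng/mL·hr
IV tail: 7.4/0.36 = 20.556; AUC_iv,0→∞ = 5110.55 + 20.556 = 5131.106 ng/mL·hr
Trapezoidal AUC_0→8.5 (transdermal patch):
  [0→1]: (0.0+555.0)/2 × 1 = 277.5
  [1→1.5]: (555.0+528.4)/2 × 0.5 = 270.85
  [1.5→2]: (528.4+465.7)/2 × 0.5 = 248.525
  [2→2.5]: (465.7+398.1)/2 × 0.5 = 215.95
  [2.5→8.5]: (398.1+46.8)/2 × 6 = 1334.7
  Sum = 2347.525 ng/mL·hr
transdermal patch tail: 46.8/0.36 = 130.000; AUC_ev,0→∞ = 2347.525 + 130.000 = 2477.525 ng/mL·hr
F = (AUC_ev/D_ev)/(AUC_iv/D_iv) = (2477.525/100)/(5131.106/50) = 24.77525/102.62212 = 0.2414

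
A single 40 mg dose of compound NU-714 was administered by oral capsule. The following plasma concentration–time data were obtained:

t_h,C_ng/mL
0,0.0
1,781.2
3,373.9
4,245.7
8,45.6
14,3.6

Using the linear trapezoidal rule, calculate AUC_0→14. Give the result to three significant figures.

Trapezoidal AUC_0→14:
  [0→1]: (0.0+781.2)/2 × 1 = 390.6
  [1→3]: (781.2+373.9)/2 × 2 = 1155.1
  [3→4]: (373.9+245.7)/2 × 1 = 309.8
  [4→8]: (245.7+45.6)/2 × 4 = 582.6
  [8→14]: (45.6+3.6)/2 × 6 = 147.6
  Sum = 2585.7 ng/mL·h

AUC = 2590 ng/mL·h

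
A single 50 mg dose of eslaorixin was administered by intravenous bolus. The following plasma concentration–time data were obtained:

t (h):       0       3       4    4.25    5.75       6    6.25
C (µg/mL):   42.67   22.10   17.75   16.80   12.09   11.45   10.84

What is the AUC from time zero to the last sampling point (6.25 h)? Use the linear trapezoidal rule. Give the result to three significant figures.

Trapezoidal AUC_0→6.25:
  [0→3]: (42.67+22.10)/2 × 3 = 97.155
  [3→4]: (22.10+17.75)/2 × 1 = 19.925
  [4→4.25]: (17.75+16.80)/2 × 0.25 = 4.31875
  [4.25→5.75]: (16.80+12.09)/2 × 1.5 = 21.6675
  [5.75→6]: (12.09+11.45)/2 × 0.25 = 2.9425
  [6→6.25]: (11.45+10.84)/2 × 0.25 = 2.78625
  Sum = 148.795 µg/mL·h

AUC = 149 µg/mL·h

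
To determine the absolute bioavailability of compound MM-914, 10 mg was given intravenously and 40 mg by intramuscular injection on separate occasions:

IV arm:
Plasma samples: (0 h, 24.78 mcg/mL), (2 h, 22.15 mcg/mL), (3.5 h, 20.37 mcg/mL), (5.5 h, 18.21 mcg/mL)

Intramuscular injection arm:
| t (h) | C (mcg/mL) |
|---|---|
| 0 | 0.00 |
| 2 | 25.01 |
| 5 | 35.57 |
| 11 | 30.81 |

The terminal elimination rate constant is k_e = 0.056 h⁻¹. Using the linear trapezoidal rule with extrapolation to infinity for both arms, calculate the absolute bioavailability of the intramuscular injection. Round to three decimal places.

Trapezoidal AUC_0→5.5 (IV):
  [0→2]: (24.78+22.15)/2 × 2 = 46.93
  [2→3.5]: (22.15+20.37)/2 × 1.5 = 31.89
  [3.5→5.5]: (20.37+18.21)/2 × 2 = 38.58
  Sum = 117.4 mcg/mL·h
IV tail: 18.21/0.056 = 325.179; AUC_iv,0→∞ = 117.4 + 325.179 = 442.579 mcg/mL·h
Trapezoidal AUC_0→11 (intramuscular injection):
  [0→2]: (0.00+25.01)/2 × 2 = 25.01
  [2→5]: (25.01+35.57)/2 × 3 = 90.87
  [5→11]: (35.57+30.81)/2 × 6 = 199.14
  Sum = 315.02 mcg/mL·h
intramuscular injection tail: 30.81/0.056 = 550.179; AUC_ev,0→∞ = 315.02 + 550.179 = 865.199 mcg/mL·h
F = (AUC_ev/D_ev)/(AUC_iv/D_iv) = (865.199/40)/(442.579/10) = 21.629975/44.2579 = 0.4887

F = 0.489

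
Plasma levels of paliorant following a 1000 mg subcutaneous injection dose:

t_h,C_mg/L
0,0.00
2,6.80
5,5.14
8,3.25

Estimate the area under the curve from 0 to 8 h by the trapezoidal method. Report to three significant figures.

AUC = 37.3 mg/L·h

Trapezoidal AUC_0→8:
  [0→2]: (0.00+6.80)/2 × 2 = 6.8
  [2→5]: (6.80+5.14)/2 × 3 = 17.91
  [5→8]: (5.14+3.25)/2 × 3 = 12.585
  Sum = 37.295 mg/L·h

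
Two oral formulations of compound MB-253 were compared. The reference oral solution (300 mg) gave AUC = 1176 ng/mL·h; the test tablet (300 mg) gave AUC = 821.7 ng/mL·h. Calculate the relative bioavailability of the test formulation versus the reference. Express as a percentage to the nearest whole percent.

F_rel = 70%

F_rel = (AUC_test/D_test) / (AUC_ref/D_ref)
      = (821.7/300) / (1176/300)
      = 2.739 / 3.92 = 0.6987 = 69.87%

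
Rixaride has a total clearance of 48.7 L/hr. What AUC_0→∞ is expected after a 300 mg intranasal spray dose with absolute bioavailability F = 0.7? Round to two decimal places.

AUC_0→∞ = F × Dose / CL
        = 0.7 × 300 / 48.7 = 4.31211 mg/L·hr

AUC = 4.31 mg/L·hr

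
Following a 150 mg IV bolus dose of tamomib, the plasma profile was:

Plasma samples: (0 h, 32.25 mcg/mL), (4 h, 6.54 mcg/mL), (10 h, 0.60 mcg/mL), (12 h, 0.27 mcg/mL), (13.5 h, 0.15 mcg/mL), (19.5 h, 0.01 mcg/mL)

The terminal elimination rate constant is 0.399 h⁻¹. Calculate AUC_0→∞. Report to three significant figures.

Trapezoidal AUC_0→19.5:
  [0→4]: (32.25+6.54)/2 × 4 = 77.58
  [4→10]: (6.54+0.60)/2 × 6 = 21.42
  [10→12]: (0.60+0.27)/2 × 2 = 0.87
  [12→13.5]: (0.27+0.15)/2 × 1.5 = 0.315
  [13.5→19.5]: (0.15+0.01)/2 × 6 = 0.48
  Sum = 100.665 mcg/mL·h
Extrapolated tail: C_last / k_e = 0.01 / 0.399 = 0.025
AUC_0→∞ = 100.665 + 0.025 = 100.69 mcg/mL·h

AUC = 101 mcg/mL·h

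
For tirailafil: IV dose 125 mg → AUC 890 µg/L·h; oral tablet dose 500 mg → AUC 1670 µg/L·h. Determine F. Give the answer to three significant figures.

F = (AUC_ev / D_ev) / (AUC_iv / D_iv)
  = (1670/500) / (890/125)
  = 3.34 / 7.12 = 0.4691

F = 0.469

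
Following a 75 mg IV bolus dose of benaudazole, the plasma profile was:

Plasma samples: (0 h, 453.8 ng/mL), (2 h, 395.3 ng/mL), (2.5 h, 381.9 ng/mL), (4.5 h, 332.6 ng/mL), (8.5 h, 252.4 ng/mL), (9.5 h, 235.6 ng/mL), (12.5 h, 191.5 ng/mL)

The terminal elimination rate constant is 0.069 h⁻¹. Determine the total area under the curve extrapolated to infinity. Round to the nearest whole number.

Trapezoidal AUC_0→12.5:
  [0→2]: (453.8+395.3)/2 × 2 = 849.1
  [2→2.5]: (395.3+381.9)/2 × 0.5 = 194.3
  [2.5→4.5]: (381.9+332.6)/2 × 2 = 714.5
  [4.5→8.5]: (332.6+252.4)/2 × 4 = 1170.0
  [8.5→9.5]: (252.4+235.6)/2 × 1 = 244.0
  [9.5→12.5]: (235.6+191.5)/2 × 3 = 640.65
  Sum = 3812.55 ng/mL·h
Extrapolated tail: C_last / k_e = 191.5 / 0.069 = 2775.362
AUC_0→∞ = 3812.55 + 2775.362 = 6587.912 ng/mL·h

AUC = 6588 ng/mL·h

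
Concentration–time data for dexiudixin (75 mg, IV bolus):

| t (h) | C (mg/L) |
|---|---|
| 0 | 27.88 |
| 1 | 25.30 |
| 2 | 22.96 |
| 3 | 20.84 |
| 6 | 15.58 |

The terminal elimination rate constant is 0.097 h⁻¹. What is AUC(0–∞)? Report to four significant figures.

Trapezoidal AUC_0→6:
  [0→1]: (27.88+25.30)/2 × 1 = 26.59
  [1→2]: (25.30+22.96)/2 × 1 = 24.13
  [2→3]: (22.96+20.84)/2 × 1 = 21.9
  [3→6]: (20.84+15.58)/2 × 3 = 54.63
  Sum = 127.25 mg/L·h
Extrapolated tail: C_last / k_e = 15.58 / 0.097 = 160.619
AUC_0→∞ = 127.25 + 160.619 = 287.869 mg/L·h

AUC = 287.9 mg/L·h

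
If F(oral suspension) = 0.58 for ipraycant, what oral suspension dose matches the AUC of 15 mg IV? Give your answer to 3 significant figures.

For equal systemic exposure: F × D_ev = D_iv
D_ev = D_iv / F = 15 / 0.58 = 25.8621 mg

D_oral = 25.9 mg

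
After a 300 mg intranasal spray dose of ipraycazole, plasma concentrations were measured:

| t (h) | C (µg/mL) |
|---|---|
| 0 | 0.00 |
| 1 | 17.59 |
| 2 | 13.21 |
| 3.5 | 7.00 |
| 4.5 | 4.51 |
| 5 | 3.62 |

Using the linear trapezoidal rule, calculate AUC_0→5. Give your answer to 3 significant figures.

Trapezoidal AUC_0→5:
  [0→1]: (0.00+17.59)/2 × 1 = 8.795
  [1→2]: (17.59+13.21)/2 × 1 = 15.4
  [2→3.5]: (13.21+7.00)/2 × 1.5 = 15.1575
  [3.5→4.5]: (7.00+4.51)/2 × 1 = 5.755
  [4.5→5]: (4.51+3.62)/2 × 0.5 = 2.0325
  Sum = 47.14 µg/mL·h

AUC = 47.1 µg/mL·h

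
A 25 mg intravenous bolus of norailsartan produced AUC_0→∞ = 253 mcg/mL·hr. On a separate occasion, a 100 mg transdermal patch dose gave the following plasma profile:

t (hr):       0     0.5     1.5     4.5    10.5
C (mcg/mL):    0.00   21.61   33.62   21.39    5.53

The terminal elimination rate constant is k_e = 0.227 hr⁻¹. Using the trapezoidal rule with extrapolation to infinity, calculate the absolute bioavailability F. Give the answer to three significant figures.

Trapezoidal AUC_0→10.5 (transdermal patch):
  [0→0.5]: (0.00+21.61)/2 × 0.5 = 5.4025
  [0.5→1.5]: (21.61+33.62)/2 × 1 = 27.615
  [1.5→4.5]: (33.62+21.39)/2 × 3 = 82.515
  [4.5→10.5]: (21.39+5.53)/2 × 6 = 80.76
  Sum = 196.2925 mcg/mL·hr
Tail: C_last/k_e = 5.53/0.227 = 24.361
AUC_0→∞ (transdermal patch) = 196.2925 + 24.361 = 220.6535 mcg/mL·hr
F = (AUC_ev/D_ev)/(AUC_iv/D_iv) = (220.6535/100)/(253/25) = 2.206535/10.12 = 0.2180

F = 0.218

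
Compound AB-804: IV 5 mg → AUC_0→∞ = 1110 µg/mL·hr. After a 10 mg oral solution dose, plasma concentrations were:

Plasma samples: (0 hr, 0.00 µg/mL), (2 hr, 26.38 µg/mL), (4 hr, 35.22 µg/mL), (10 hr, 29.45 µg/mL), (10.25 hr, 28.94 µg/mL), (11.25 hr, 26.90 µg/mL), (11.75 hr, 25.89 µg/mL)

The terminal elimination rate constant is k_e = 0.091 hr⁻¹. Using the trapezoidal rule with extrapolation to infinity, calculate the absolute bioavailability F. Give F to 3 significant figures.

F = 0.277

Trapezoidal AUC_0→11.75 (oral solution):
  [0→2]: (0.00+26.38)/2 × 2 = 26.38
  [2→4]: (26.38+35.22)/2 × 2 = 61.6
  [4→10]: (35.22+29.45)/2 × 6 = 194.01
  [10→10.25]: (29.45+28.94)/2 × 0.25 = 7.29875
  [10.25→11.25]: (28.94+26.90)/2 × 1 = 27.92
  [11.25→11.75]: (26.90+25.89)/2 × 0.5 = 13.1975
  Sum = 330.40625 µg/mL·hr
Tail: C_last/k_e = 25.89/0.091 = 284.505
AUC_0→∞ (oral solution) = 330.40625 + 284.505 = 614.91125 µg/mL·hr
F = (AUC_ev/D_ev)/(AUC_iv/D_iv) = (614.91125/10)/(1110/5) = 61.491125/222 = 0.2770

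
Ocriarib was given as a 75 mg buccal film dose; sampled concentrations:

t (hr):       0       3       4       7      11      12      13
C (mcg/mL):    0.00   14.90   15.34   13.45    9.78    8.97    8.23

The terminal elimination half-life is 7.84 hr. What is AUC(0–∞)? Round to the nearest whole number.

Trapezoidal AUC_0→13:
  [0→3]: (0.00+14.90)/2 × 3 = 22.35
  [3→4]: (14.90+15.34)/2 × 1 = 15.12
  [4→7]: (15.34+13.45)/2 × 3 = 43.185
  [7→11]: (13.45+9.78)/2 × 4 = 46.46
  [11→12]: (9.78+8.97)/2 × 1 = 9.375
  [12→13]: (8.97+8.23)/2 × 1 = 8.6
  Sum = 145.09 mcg/mL·hr
k_e = ln2 / t½ = 0.693147 / 7.84 = 0.0884 hr^-1
Extrapolated tail: C_last / k_e = 8.23 / 0.0884 = 93.100
AUC_0→∞ = 145.09 + 93.100 = 238.19 mcg/mL·hr

AUC = 238 mcg/mL·hr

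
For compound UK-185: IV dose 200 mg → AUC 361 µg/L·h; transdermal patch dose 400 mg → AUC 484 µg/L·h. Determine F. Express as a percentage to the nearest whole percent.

F = 67%

F = (AUC_ev / D_ev) / (AUC_iv / D_iv)
  = (484/400) / (361/200)
  = 1.21 / 1.805 = 0.6704
  = 67.04%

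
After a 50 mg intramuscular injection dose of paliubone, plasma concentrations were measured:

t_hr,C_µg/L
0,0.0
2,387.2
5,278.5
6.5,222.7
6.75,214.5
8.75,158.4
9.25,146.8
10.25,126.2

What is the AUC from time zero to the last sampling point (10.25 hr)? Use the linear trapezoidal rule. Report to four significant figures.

Trapezoidal AUC_0→10.25:
  [0→2]: (0.0+387.2)/2 × 2 = 387.2
  [2→5]: (387.2+278.5)/2 × 3 = 998.55
  [5→6.5]: (278.5+222.7)/2 × 1.5 = 375.9
  [6.5→6.75]: (222.7+214.5)/2 × 0.25 = 54.65
  [6.75→8.75]: (214.5+158.4)/2 × 2 = 372.9
  [8.75→9.25]: (158.4+146.8)/2 × 0.5 = 76.3
  [9.25→10.25]: (146.8+126.2)/2 × 1 = 136.5
  Sum = 2402.0 µg/L·hr

AUC = 2402 µg/L·hr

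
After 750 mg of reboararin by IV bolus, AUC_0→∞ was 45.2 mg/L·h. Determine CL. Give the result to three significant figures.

CL = Dose_iv / AUC_0→∞
   = 750 / 45.2 = 16.5929 L/h

CL = 16.6 L/h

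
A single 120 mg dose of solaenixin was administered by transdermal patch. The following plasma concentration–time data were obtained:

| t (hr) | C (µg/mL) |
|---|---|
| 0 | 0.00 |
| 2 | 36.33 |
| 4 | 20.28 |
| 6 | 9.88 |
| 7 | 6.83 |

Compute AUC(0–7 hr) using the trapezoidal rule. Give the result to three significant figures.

AUC = 131 µg/mL·hr

Trapezoidal AUC_0→7:
  [0→2]: (0.00+36.33)/2 × 2 = 36.33
  [2→4]: (36.33+20.28)/2 × 2 = 56.61
  [4→6]: (20.28+9.88)/2 × 2 = 30.16
  [6→7]: (9.88+6.83)/2 × 1 = 8.355
  Sum = 131.455 µg/mL·hr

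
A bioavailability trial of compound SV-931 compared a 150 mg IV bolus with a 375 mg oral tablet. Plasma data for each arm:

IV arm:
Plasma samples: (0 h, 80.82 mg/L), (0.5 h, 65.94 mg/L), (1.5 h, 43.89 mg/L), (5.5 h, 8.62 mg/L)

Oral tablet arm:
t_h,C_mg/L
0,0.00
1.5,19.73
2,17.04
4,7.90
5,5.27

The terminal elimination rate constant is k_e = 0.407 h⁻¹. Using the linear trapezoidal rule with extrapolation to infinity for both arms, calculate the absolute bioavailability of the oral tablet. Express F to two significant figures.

F = 0.13

Trapezoidal AUC_0→5.5 (IV):
  [0→0.5]: (80.82+65.94)/2 × 0.5 = 36.69
  [0.5→1.5]: (65.94+43.89)/2 × 1 = 54.915
  [1.5→5.5]: (43.89+8.62)/2 × 4 = 105.02
  Sum = 196.625 mg/L·h
IV tail: 8.62/0.407 = 21.179; AUC_iv,0→∞ = 196.625 + 21.179 = 217.804 mg/L·h
Trapezoidal AUC_0→5 (oral tablet):
  [0→1.5]: (0.00+19.73)/2 × 1.5 = 14.7975
  [1.5→2]: (19.73+17.04)/2 × 0.5 = 9.1925
  [2→4]: (17.04+7.90)/2 × 2 = 24.94
  [4→5]: (7.90+5.27)/2 × 1 = 6.585
  Sum = 55.515 mg/L·h
oral tablet tail: 5.27/0.407 = 12.948; AUC_ev,0→∞ = 55.515 + 12.948 = 68.463 mg/L·h
F = (AUC_ev/D_ev)/(AUC_iv/D_iv) = (68.463/375)/(217.804/150) = 0.182568/1.45203 = 0.1257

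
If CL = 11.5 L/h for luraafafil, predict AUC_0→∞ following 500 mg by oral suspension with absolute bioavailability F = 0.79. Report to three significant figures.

AUC_0→∞ = F × Dose / CL
        = 0.79 × 500 / 11.5 = 34.3478 mg/L·h

AUC = 34.3 mg/L·h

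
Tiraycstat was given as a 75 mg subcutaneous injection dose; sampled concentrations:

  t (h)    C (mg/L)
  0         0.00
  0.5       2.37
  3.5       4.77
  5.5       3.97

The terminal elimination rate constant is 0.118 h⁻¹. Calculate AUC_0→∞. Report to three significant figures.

Trapezoidal AUC_0→5.5:
  [0→0.5]: (0.00+2.37)/2 × 0.5 = 0.5925
  [0.5→3.5]: (2.37+4.77)/2 × 3 = 10.71
  [3.5→5.5]: (4.77+3.97)/2 × 2 = 8.74
  Sum = 20.0425 mg/L·h
Extrapolated tail: C_last / k_e = 3.97 / 0.118 = 33.644
AUC_0→∞ = 20.0425 + 33.644 = 53.6865 mg/L·h

AUC = 53.7 mg/L·h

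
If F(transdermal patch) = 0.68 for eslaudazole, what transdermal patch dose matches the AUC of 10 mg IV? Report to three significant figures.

D_transdermal = 14.7 mg

For equal systemic exposure: F × D_ev = D_iv
D_ev = D_iv / F = 10 / 0.68 = 14.7059 mg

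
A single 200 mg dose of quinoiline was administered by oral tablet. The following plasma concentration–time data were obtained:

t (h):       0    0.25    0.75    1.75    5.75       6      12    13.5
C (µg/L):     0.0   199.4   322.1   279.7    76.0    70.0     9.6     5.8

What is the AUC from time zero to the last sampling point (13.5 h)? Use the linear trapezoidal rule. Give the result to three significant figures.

AUC = 1440 µg/L·h

Trapezoidal AUC_0→13.5:
  [0→0.25]: (0.0+199.4)/2 × 0.25 = 24.925
  [0.25→0.75]: (199.4+322.1)/2 × 0.5 = 130.375
  [0.75→1.75]: (322.1+279.7)/2 × 1 = 300.9
  [1.75→5.75]: (279.7+76.0)/2 × 4 = 711.4
  [5.75→6]: (76.0+70.0)/2 × 0.25 = 18.25
  [6→12]: (70.0+9.6)/2 × 6 = 238.8
  [12→13.5]: (9.6+5.8)/2 × 1.5 = 11.55
  Sum = 1436.2 µg/L·h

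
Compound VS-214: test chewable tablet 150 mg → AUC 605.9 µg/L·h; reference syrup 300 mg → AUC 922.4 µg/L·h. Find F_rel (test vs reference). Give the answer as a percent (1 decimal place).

F_rel = 131.4%

F_rel = (AUC_test/D_test) / (AUC_ref/D_ref)
      = (605.9/150) / (922.4/300)
      = 4.03933 / 3.07467 = 1.3137 = 131.37%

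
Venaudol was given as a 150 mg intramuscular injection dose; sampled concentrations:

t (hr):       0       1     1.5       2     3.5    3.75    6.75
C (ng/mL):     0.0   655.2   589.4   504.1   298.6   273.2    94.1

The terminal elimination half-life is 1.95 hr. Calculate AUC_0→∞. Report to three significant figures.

AUC = 2400 ng/mL·hr

Trapezoidal AUC_0→6.75:
  [0→1]: (0.0+655.2)/2 × 1 = 327.6
  [1→1.5]: (655.2+589.4)/2 × 0.5 = 311.15
  [1.5→2]: (589.4+504.1)/2 × 0.5 = 273.375
  [2→3.5]: (504.1+298.6)/2 × 1.5 = 602.025
  [3.5→3.75]: (298.6+273.2)/2 × 0.25 = 71.475
  [3.75→6.75]: (273.2+94.1)/2 × 3 = 550.95
  Sum = 2136.575 ng/mL·hr
k_e = ln2 / t½ = 0.693147 / 1.95 = 0.3555 hr^-1
Extrapolated tail: C_last / k_e = 94.1 / 0.3555 = 264.698
AUC_0→∞ = 2136.575 + 264.698 = 2401.273 ng/mL·hr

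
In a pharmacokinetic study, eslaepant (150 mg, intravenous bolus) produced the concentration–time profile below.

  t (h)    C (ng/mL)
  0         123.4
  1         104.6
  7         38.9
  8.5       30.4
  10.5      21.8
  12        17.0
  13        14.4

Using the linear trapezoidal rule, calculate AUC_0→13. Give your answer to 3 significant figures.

Trapezoidal AUC_0→13:
  [0→1]: (123.4+104.6)/2 × 1 = 114.0
  [1→7]: (104.6+38.9)/2 × 6 = 430.5
  [7→8.5]: (38.9+30.4)/2 × 1.5 = 51.975
  [8.5→10.5]: (30.4+21.8)/2 × 2 = 52.2
  [10.5→12]: (21.8+17.0)/2 × 1.5 = 29.1
  [12→13]: (17.0+14.4)/2 × 1 = 15.7
  Sum = 693.475 ng/mL·h

AUC = 693 ng/mL·h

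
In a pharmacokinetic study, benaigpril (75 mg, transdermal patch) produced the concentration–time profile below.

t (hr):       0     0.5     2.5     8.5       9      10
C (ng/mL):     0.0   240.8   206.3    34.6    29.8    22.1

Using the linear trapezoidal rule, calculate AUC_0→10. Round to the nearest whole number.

AUC = 1272 ng/mL·hr

Trapezoidal AUC_0→10:
  [0→0.5]: (0.0+240.8)/2 × 0.5 = 60.2
  [0.5→2.5]: (240.8+206.3)/2 × 2 = 447.1
  [2.5→8.5]: (206.3+34.6)/2 × 6 = 722.7
  [8.5→9]: (34.6+29.8)/2 × 0.5 = 16.1
  [9→10]: (29.8+22.1)/2 × 1 = 25.95
  Sum = 1272.05 ng/mL·hr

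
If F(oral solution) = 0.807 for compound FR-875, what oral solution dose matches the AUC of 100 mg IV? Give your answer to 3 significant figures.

For equal systemic exposure: F × D_ev = D_iv
D_ev = D_iv / F = 100 / 0.807 = 123.916 mg

D_oral = 124 mg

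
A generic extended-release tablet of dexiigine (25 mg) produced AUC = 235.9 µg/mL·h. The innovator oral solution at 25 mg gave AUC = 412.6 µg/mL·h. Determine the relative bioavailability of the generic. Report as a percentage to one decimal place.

F_rel = 57.2%

F_rel = (AUC_test/D_test) / (AUC_ref/D_ref)
      = (235.9/25) / (412.6/25)
      = 9.436 / 16.504 = 0.5717 = 57.17%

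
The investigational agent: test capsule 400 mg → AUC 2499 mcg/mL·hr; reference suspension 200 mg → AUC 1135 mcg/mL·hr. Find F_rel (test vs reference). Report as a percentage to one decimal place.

F_rel = (AUC_test/D_test) / (AUC_ref/D_ref)
      = (2499/400) / (1135/200)
      = 6.2475 / 5.675 = 1.1009 = 110.09%

F_rel = 110.1%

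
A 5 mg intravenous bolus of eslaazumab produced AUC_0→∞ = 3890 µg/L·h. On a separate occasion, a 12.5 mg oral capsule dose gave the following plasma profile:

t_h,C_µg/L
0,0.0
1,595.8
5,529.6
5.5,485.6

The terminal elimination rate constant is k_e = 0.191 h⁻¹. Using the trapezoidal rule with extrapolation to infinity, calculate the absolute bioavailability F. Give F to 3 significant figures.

F = 0.550

Trapezoidal AUC_0→5.5 (oral capsule):
  [0→1]: (0.0+595.8)/2 × 1 = 297.9
  [1→5]: (595.8+529.6)/2 × 4 = 2250.8
  [5→5.5]: (529.6+485.6)/2 × 0.5 = 253.8
  Sum = 2802.5 µg/L·h
Tail: C_last/k_e = 485.6/0.191 = 2542.408
AUC_0→∞ (oral capsule) = 2802.5 + 2542.408 = 5344.908 µg/L·h
F = (AUC_ev/D_ev)/(AUC_iv/D_iv) = (5344.908/12.5)/(3890/5) = 427.59264/778 = 0.5496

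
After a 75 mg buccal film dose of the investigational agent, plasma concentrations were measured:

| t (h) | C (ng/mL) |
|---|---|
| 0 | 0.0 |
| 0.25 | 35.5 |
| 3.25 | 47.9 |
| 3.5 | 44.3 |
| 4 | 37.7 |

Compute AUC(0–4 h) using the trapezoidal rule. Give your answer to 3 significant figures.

AUC = 162 ng/mL·h

Trapezoidal AUC_0→4:
  [0→0.25]: (0.0+35.5)/2 × 0.25 = 4.4375
  [0.25→3.25]: (35.5+47.9)/2 × 3 = 125.1
  [3.25→3.5]: (47.9+44.3)/2 × 0.25 = 11.525
  [3.5→4]: (44.3+37.7)/2 × 0.5 = 20.5
  Sum = 161.5625 ng/mL·h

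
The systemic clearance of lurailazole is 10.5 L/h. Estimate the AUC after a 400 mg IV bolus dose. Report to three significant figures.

AUC = 38.1 mg/L·h

AUC_0→∞ = Dose_iv / CL
        = 400 / 10.5 = 38.0952 mg/L·h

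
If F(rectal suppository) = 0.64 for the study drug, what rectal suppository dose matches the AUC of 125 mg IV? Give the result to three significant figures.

D_rectal = 195 mg

For equal systemic exposure: F × D_ev = D_iv
D_ev = D_iv / F = 125 / 0.64 = 195.3125 mg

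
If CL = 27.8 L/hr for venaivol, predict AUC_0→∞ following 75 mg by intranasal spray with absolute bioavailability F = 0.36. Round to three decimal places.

AUC = 0.971 mg/L·hr

AUC_0→∞ = F × Dose / CL
        = 0.36 × 75 / 27.8 = 0.971223 mg/L·hr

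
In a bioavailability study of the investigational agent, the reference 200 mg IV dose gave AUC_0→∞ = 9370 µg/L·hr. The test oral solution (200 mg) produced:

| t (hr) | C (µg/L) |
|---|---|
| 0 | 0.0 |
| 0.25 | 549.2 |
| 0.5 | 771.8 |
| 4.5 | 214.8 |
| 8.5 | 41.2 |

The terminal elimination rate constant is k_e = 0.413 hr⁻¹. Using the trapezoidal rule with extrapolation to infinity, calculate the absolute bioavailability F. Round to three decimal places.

F = 0.301

Trapezoidal AUC_0→8.5 (oral solution):
  [0→0.25]: (0.0+549.2)/2 × 0.25 = 68.65
  [0.25→0.5]: (549.2+771.8)/2 × 0.25 = 165.125
  [0.5→4.5]: (771.8+214.8)/2 × 4 = 1973.2
  [4.5→8.5]: (214.8+41.2)/2 × 4 = 512.0
  Sum = 2718.975 µg/L·hr
Tail: C_last/k_e = 41.2/0.413 = 99.758
AUC_0→∞ (oral solution) = 2718.975 + 99.758 = 2818.733 µg/L·hr
F = (AUC_ev/D_ev)/(AUC_iv/D_iv) = (2818.733/200)/(9370/200) = 14.093665/46.85 = 0.3008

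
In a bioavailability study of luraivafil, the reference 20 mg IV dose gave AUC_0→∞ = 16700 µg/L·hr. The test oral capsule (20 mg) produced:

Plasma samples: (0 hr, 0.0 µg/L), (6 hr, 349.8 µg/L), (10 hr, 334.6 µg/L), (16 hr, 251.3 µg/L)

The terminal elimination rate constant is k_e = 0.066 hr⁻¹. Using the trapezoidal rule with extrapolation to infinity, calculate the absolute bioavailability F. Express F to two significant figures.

Trapezoidal AUC_0→16 (oral capsule):
  [0→6]: (0.0+349.8)/2 × 6 = 1049.4
  [6→10]: (349.8+334.6)/2 × 4 = 1368.8
  [10→16]: (334.6+251.3)/2 × 6 = 1757.7
  Sum = 4175.9 µg/L·hr
Tail: C_last/k_e = 251.3/0.066 = 3807.576
AUC_0→∞ (oral capsule) = 4175.9 + 3807.576 = 7983.476 µg/L·hr
F = (AUC_ev/D_ev)/(AUC_iv/D_iv) = (7983.476/20)/(16700/20) = 399.1738/835 = 0.4781

F = 0.48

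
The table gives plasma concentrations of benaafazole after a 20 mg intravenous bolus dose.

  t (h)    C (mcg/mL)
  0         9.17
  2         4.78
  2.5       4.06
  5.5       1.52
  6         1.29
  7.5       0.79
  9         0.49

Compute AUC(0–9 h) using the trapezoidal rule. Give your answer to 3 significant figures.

Trapezoidal AUC_0→9:
  [0→2]: (9.17+4.78)/2 × 2 = 13.95
  [2→2.5]: (4.78+4.06)/2 × 0.5 = 2.21
  [2.5→5.5]: (4.06+1.52)/2 × 3 = 8.37
  [5.5→6]: (1.52+1.29)/2 × 0.5 = 0.7025
  [6→7.5]: (1.29+0.79)/2 × 1.5 = 1.56
  [7.5→9]: (0.79+0.49)/2 × 1.5 = 0.96
  Sum = 27.7525 mcg/mL·h

AUC = 27.8 mcg/mL·h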